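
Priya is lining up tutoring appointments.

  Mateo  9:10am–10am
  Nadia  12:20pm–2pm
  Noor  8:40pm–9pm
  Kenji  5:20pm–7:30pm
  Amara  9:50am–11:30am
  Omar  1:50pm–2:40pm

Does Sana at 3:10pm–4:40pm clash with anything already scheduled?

Mateo: ends 10am at or before Sana starts 3:10pm → clear.
Amara: ends 11:30am at or before Sana starts 3:10pm → clear.
Nadia: ends 2pm at or before Sana starts 3:10pm → clear.
Omar: ends 2:40pm at or before Sana starts 3:10pm → clear.
Kenji: starts 5:20pm at or after Sana ends 4:40pm → clear.
Noor: starts 8:40pm at or after Sana ends 4:40pm → clear.

No — it doesn't clash with anything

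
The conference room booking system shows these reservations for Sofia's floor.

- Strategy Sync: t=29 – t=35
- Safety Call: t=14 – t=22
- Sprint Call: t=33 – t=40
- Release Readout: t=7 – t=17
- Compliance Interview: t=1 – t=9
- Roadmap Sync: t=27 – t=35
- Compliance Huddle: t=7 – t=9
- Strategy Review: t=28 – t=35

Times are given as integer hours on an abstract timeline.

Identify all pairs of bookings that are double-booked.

Compliance Huddle & Compliance Interview, Compliance Huddle & Release Readout, Compliance Interview & Release Readout, Release Readout & Safety Call, Roadmap Sync & Sprint Call, Roadmap Sync & Strategy Review, Roadmap Sync & Strategy Sync, Sprint Call & Strategy Review, Sprint Call & Strategy Sync, Strategy Review & Strategy Sync

Sorted by start: Compliance Interview, Release Readout, Compliance Huddle, Safety Call, Roadmap Sync, Strategy Review, Strategy Sync, Sprint Call.
Release Readout starts before Compliance Interview ends → Compliance Interview and Release Readout overlap.
Compliance Huddle starts before Compliance Interview ends → Compliance Interview and Compliance Huddle overlap.
Safety Call starts after Compliance Interview ends, so nothing later overlaps Compliance Interview either.
Compliance Huddle starts before Release Readout ends → Release Readout and Compliance Huddle overlap.
Safety Call starts before Release Readout ends → Release Readout and Safety Call overlap.
Roadmap Sync starts after Release Readout ends, so nothing later overlaps Release Readout either.
Safety Call starts after Compliance Huddle ends, so nothing later overlaps Compliance Huddle either.
Roadmap Sync starts after Safety Call ends, so nothing later overlaps Safety Call either.
Strategy Review starts before Roadmap Sync ends → Roadmap Sync and Strategy Review overlap.
Strategy Sync starts before Roadmap Sync ends → Roadmap Sync and Strategy Sync overlap.
Sprint Call starts before Roadmap Sync ends → Roadmap Sync and Sprint Call overlap.
Strategy Sync starts before Strategy Review ends → Strategy Review and Strategy Sync overlap.
Sprint Call starts before Strategy Review ends → Strategy Review and Sprint Call overlap.
Sprint Call starts before Strategy Sync ends → Strategy Sync and Sprint Call overlap.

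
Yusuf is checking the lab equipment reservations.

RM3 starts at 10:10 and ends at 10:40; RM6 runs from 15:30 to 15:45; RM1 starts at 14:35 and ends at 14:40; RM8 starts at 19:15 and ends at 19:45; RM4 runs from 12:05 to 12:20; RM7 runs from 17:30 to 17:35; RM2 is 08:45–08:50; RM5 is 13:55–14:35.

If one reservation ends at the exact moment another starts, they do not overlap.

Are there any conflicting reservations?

No

Check each pair: they overlap iff neither finishes before the other starts.
Sorted by start: RM2, RM3, RM4, RM5, RM1, RM6, RM7, RM8.
RM3 starts after RM2 ends; RM2 is clear from here.
RM4 starts after RM3 ends; RM3 is clear from here.
RM5 starts after RM4 ends; RM4 is clear from here.
RM1 starts exactly when RM5 ends (back-to-back, no overlap); RM5 is clear from here.
RM6 starts after RM1 ends; RM1 is clear from here.
RM7 starts after RM6 ends; RM6 is clear from here.
RM8 starts after RM7 ends.
Every pair is clear; the schedule has no overlaps.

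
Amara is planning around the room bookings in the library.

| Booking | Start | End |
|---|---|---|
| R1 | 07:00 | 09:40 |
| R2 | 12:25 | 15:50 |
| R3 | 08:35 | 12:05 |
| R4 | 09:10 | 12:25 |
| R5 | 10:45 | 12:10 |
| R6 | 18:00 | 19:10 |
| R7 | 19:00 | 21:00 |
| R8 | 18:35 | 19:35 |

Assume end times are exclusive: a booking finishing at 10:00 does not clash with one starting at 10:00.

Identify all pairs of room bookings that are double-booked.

R1 & R3, R1 & R4, R3 & R4, R3 & R5, R4 & R5, R6 & R7, R6 & R8, R7 & R8

Sorted by start: R1, R3, R4, R5, R2, R6, R8, R7.
R3 starts before R1 ends → R1 and R3 overlap.
R4 starts before R1 ends → R1 and R4 overlap.
R5 starts after R1 ends — done with R1.
R4 starts before R3 ends → R3 and R4 overlap.
R5 starts before R3 ends → R3 and R5 overlap.
R2 starts after R3 ends — done with R3.
R5 starts before R4 ends → R4 and R5 overlap.
R2 starts exactly when R4 ends (back-to-back, no overlap) — done with R4.
R2 starts after R5 ends — done with R5.
R6 starts after R2 ends — done with R2.
R8 starts before R6 ends → R6 and R8 overlap.
R7 starts before R6 ends → R6 and R7 overlap.
R7 starts before R8 ends → R8 and R7 overlap.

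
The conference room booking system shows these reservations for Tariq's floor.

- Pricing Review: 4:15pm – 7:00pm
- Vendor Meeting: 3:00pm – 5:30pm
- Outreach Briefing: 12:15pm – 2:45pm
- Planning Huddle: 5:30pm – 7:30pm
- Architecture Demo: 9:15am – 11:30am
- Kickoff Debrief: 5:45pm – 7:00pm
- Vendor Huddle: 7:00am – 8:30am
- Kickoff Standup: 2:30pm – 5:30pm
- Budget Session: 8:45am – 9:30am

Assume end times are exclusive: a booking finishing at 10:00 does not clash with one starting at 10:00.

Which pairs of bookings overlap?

Architecture Demo & Budget Session, Kickoff Debrief & Planning Huddle, Kickoff Debrief & Pricing Review, Kickoff Standup & Outreach Briefing, Kickoff Standup & Pricing Review, Kickoff Standup & Vendor Meeting, Planning Huddle & Pricing Review, Pricing Review & Vendor Meeting

Check each pair: they overlap iff neither finishes before the other starts.
Sorted by start: Vendor Huddle, Budget Session, Architecture Demo, Outreach Briefing, Kickoff Standup, Vendor Meeting, Pricing Review, Planning Huddle, Kickoff Debrief.
Budget Session starts after Vendor Huddle ends, so nothing later overlaps Vendor Huddle either.
Architecture Demo starts before Budget Session ends → Budget Session and Architecture Demo overlap.
Outreach Briefing starts after Budget Session ends, so nothing later overlaps Budget Session either.
Outreach Briefing starts after Architecture Demo ends, so nothing later overlaps Architecture Demo either.
Kickoff Standup starts before Outreach Briefing ends → Outreach Briefing and Kickoff Standup overlap.
Vendor Meeting starts after Outreach Briefing ends, so nothing later overlaps Outreach Briefing either.
Vendor Meeting starts before Kickoff Standup ends → Kickoff Standup and Vendor Meeting overlap.
Pricing Review starts before Kickoff Standup ends → Kickoff Standup and Pricing Review overlap.
Planning Huddle starts exactly when Kickoff Standup ends (back-to-back, no overlap), so nothing later overlaps Kickoff Standup either.
Pricing Review starts before Vendor Meeting ends → Vendor Meeting and Pricing Review overlap.
Planning Huddle starts exactly when Vendor Meeting ends (back-to-back, no overlap), so nothing later overlaps Vendor Meeting either.
Planning Huddle starts before Pricing Review ends → Pricing Review and Planning Huddle overlap.
Kickoff Debrief starts before Pricing Review ends → Pricing Review and Kickoff Debrief overlap.
Kickoff Debrief starts before Planning Huddle ends → Planning Huddle and Kickoff Debrief overlap.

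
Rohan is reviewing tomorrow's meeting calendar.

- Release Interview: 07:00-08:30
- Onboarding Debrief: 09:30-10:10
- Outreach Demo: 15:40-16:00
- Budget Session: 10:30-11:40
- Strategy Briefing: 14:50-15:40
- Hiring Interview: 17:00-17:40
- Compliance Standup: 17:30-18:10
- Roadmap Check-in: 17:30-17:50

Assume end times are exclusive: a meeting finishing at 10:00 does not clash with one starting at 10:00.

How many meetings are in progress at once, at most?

Sort all start/end points and keep a running count:
07:00 start Release Interview → 1
08:30 end Release Interview → 0
09:30 start Onboarding Debrief → 1
10:10 end Onboarding Debrief → 0
10:30 start Budget Session → 1
11:40 end Budget Session → 0
14:50 start Strategy Briefing → 1
15:40 end Strategy Briefing → 0
15:40 start Outreach Demo → 1
16:00 end Outreach Demo → 0
17:00 start Hiring Interview → 1
17:30 start Compliance Standup → 2
17:30 start Roadmap Check-in → 3
17:40 end Hiring Interview → 2
17:50 end Roadmap Check-in → 1
18:10 end Compliance Standup → 0
Peak is 3, at 17:30 (Compliance Standup, Hiring Interview, Roadmap Check-in).

3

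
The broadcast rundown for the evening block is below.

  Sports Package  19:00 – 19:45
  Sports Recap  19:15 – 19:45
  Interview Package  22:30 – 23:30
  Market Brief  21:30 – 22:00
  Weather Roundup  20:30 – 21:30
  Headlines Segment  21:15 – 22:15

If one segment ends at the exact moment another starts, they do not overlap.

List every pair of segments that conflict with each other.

Two intervals overlap when each starts before the other ends.
Sorted by start: Sports Package, Sports Recap, Weather Roundup, Headlines Segment, Market Brief, Interview Package.
Sports Recap starts before Sports Package ends → Sports Package and Sports Recap overlap.
Weather Roundup starts after Sports Package ends, so nothing later overlaps Sports Package either.
Weather Roundup starts after Sports Recap ends, so nothing later overlaps Sports Recap either.
Headlines Segment starts before Weather Roundup ends → Weather Roundup and Headlines Segment overlap.
Market Brief starts exactly when Weather Roundup ends (back-to-back, no overlap), so nothing later overlaps Weather Roundup either.
Market Brief starts before Headlines Segment ends → Headlines Segment and Market Brief overlap.
Interview Package starts after Headlines Segment ends.
Interview Package starts after Market Brief ends.

Headlines Segment & Market Brief, Headlines Segment & Weather Roundup, Sports Package & Sports Recap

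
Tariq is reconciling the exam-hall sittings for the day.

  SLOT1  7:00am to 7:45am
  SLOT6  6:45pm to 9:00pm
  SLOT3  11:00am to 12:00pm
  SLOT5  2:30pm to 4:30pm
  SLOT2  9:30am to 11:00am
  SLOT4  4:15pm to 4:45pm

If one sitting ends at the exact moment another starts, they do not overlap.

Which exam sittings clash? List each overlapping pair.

Sorted by start: SLOT1, SLOT2, SLOT3, SLOT5, SLOT4, SLOT6.
SLOT2 starts after SLOT1 ends, so nothing later overlaps SLOT1 either.
SLOT3 starts exactly when SLOT2 ends (back-to-back, no overlap), so nothing later overlaps SLOT2 either.
SLOT5 starts after SLOT3 ends, so nothing later overlaps SLOT3 either.
SLOT4 starts before SLOT5 ends → SLOT5 and SLOT4 overlap.
SLOT6 starts after SLOT5 ends.
SLOT6 starts after SLOT4 ends.

SLOT4 & SLOT5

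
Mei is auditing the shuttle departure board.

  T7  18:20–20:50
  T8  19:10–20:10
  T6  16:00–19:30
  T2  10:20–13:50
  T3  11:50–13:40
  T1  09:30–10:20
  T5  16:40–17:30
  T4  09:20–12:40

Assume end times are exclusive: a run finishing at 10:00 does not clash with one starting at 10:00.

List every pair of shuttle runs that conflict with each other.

Two intervals overlap when each starts before the other ends.
Sorted by start: T4, T1, T2, T3, T6, T5, T7, T8.
T1 starts before T4 ends → T4 and T1 overlap.
T2 starts before T4 ends → T4 and T2 overlap.
T3 starts before T4 ends → T4 and T3 overlap.
T6 starts after T4 ends, so T4 has no further overlaps.
T2 starts exactly when T1 ends (back-to-back, no overlap), so T1 has no further overlaps.
T3 starts before T2 ends → T2 and T3 overlap.
T6 starts after T2 ends, so T2 has no further overlaps.
T6 starts after T3 ends, so T3 has no further overlaps.
T5 starts before T6 ends → T6 and T5 overlap.
T7 starts before T6 ends → T6 and T7 overlap.
T8 starts before T6 ends → T6 and T8 overlap.
T7 starts after T5 ends, so T5 has no further overlaps.
T8 starts before T7 ends → T7 and T8 overlap.

T1 & T4, T2 & T3, T2 & T4, T3 & T4, T5 & T6, T6 & T7, T6 & T8, T7 & T8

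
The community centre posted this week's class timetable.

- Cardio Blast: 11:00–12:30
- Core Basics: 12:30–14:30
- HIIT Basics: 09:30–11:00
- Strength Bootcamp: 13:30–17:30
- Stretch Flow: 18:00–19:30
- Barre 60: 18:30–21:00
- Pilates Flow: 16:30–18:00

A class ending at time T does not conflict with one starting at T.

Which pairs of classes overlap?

Sorted by start: HIIT Basics, Cardio Blast, Core Basics, Strength Bootcamp, Pilates Flow, Stretch Flow, Barre 60.
Cardio Blast starts exactly when HIIT Basics ends (back-to-back, no overlap) — done with HIIT Basics.
Core Basics starts exactly when Cardio Blast ends (back-to-back, no overlap) — done with Cardio Blast.
Strength Bootcamp starts before Core Basics ends → Core Basics and Strength Bootcamp overlap.
Pilates Flow starts after Core Basics ends — done with Core Basics.
Pilates Flow starts before Strength Bootcamp ends → Strength Bootcamp and Pilates Flow overlap.
Stretch Flow starts after Strength Bootcamp ends — done with Strength Bootcamp.
Stretch Flow starts exactly when Pilates Flow ends (back-to-back, no overlap) — done with Pilates Flow.
Barre 60 starts before Stretch Flow ends → Stretch Flow and Barre 60 overlap.

Barre 60 & Stretch Flow, Core Basics & Strength Bootcamp, Pilates Flow & Strength Bootcamp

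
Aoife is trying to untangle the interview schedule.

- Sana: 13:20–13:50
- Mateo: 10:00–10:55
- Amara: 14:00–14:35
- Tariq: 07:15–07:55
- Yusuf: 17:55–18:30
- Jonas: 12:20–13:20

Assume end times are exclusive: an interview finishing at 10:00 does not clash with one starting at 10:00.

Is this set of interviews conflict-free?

Sorted by start: Tariq, Mateo, Jonas, Sana, Amara, Yusuf.
Mateo starts after Tariq ends, so Tariq has no further overlaps.
Jonas starts after Mateo ends, so Mateo has no further overlaps.
Sana starts exactly when Jonas ends (back-to-back, no overlap), so Jonas has no further overlaps.
Amara starts after Sana ends, so Sana has no further overlaps.
Yusuf starts after Amara ends.
Every pair is clear; the schedule has no overlaps.

Yes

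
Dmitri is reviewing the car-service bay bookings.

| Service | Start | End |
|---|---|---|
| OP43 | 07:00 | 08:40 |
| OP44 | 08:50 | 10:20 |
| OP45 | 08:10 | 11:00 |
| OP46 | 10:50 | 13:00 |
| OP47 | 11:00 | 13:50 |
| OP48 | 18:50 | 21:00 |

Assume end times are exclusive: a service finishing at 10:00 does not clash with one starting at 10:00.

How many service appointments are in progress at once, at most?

Sort all start/end points and keep a running count:
07:00 start OP43 → 1
08:10 start OP45 → 2
08:40 end OP43 → 1
08:50 start OP44 → 2
10:20 end OP44 → 1
10:50 start OP46 → 2
11:00 end OP45 → 1
11:00 start OP47 → 2
13:00 end OP46 → 1
13:50 end OP47 → 0
18:50 start OP48 → 1
21:00 end OP48 → 0
Peak is 2, at 08:10 (OP43, OP45).

2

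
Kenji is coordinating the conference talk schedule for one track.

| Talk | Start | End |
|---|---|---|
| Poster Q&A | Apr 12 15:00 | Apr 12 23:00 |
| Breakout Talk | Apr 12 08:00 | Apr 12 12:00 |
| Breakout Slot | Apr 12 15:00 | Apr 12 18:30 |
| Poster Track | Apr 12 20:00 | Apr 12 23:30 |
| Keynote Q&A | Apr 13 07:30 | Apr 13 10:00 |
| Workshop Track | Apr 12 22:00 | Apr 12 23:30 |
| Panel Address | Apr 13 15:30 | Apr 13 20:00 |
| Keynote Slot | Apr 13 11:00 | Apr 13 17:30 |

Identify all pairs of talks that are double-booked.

Breakout Slot & Poster Q&A, Keynote Slot & Panel Address, Poster Q&A & Poster Track, Poster Q&A & Workshop Track, Poster Track & Workshop Track

Check each pair: they overlap iff neither finishes before the other starts.
Sorted by start: Breakout Talk, Poster Q&A, Breakout Slot, Poster Track, Workshop Track, Keynote Q&A, Keynote Slot, Panel Address.
Poster Q&A starts after Breakout Talk ends, so nothing later overlaps Breakout Talk either.
Breakout Slot starts before Poster Q&A ends → Poster Q&A and Breakout Slot overlap.
Poster Track starts before Poster Q&A ends → Poster Q&A and Poster Track overlap.
Workshop Track starts before Poster Q&A ends → Poster Q&A and Workshop Track overlap.
Keynote Q&A starts after Poster Q&A ends, so nothing later overlaps Poster Q&A either.
Poster Track starts after Breakout Slot ends, so nothing later overlaps Breakout Slot either.
Workshop Track starts before Poster Track ends → Poster Track and Workshop Track overlap.
Keynote Q&A starts after Poster Track ends, so nothing later overlaps Poster Track either.
Keynote Q&A starts after Workshop Track ends, so nothing later overlaps Workshop Track either.
Keynote Slot starts after Keynote Q&A ends, so nothing later overlaps Keynote Q&A either.
Panel Address starts before Keynote Slot ends → Keynote Slot and Panel Address overlap.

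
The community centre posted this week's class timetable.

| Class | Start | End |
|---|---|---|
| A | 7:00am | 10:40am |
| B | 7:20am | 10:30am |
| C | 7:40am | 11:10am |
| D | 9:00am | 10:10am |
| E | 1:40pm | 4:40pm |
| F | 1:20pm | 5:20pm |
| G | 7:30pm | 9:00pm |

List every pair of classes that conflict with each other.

A & B, A & C, A & D, B & C, B & D, C & D, E & F

Sorted by start: A, B, C, D, F, E, G.
B starts before A ends → A and B overlap.
C starts before A ends → A and C overlap.
D starts before A ends → A and D overlap.
F starts after A ends; A is clear from here.
C starts before B ends → B and C overlap.
D starts before B ends → B and D overlap.
F starts after B ends; B is clear from here.
D starts before C ends → C and D overlap.
F starts after C ends; C is clear from here.
F starts after D ends; D is clear from here.
E starts before F ends → F and E overlap.
G starts after F ends.
G starts after E ends.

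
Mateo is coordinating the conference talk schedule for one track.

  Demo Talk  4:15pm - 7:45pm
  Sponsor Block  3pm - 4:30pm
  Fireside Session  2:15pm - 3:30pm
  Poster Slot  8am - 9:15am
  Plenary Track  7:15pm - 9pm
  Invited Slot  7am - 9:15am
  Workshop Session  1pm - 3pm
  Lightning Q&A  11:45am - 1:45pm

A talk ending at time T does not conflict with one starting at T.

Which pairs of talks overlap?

Sorted by start: Invited Slot, Poster Slot, Lightning Q&A, Workshop Session, Fireside Session, Sponsor Block, Demo Talk, Plenary Track.
Poster Slot starts before Invited Slot ends → Invited Slot and Poster Slot overlap.
Lightning Q&A starts after Invited Slot ends — done with Invited Slot.
Lightning Q&A starts after Poster Slot ends — done with Poster Slot.
Workshop Session starts before Lightning Q&A ends → Lightning Q&A and Workshop Session overlap.
Fireside Session starts after Lightning Q&A ends — done with Lightning Q&A.
Fireside Session starts before Workshop Session ends → Workshop Session and Fireside Session overlap.
Sponsor Block starts exactly when Workshop Session ends (back-to-back, no overlap) — done with Workshop Session.
Sponsor Block starts before Fireside Session ends → Fireside Session and Sponsor Block overlap.
Demo Talk starts after Fireside Session ends — done with Fireside Session.
Demo Talk starts before Sponsor Block ends → Sponsor Block and Demo Talk overlap.
Plenary Track starts after Sponsor Block ends.
Plenary Track starts before Demo Talk ends → Demo Talk and Plenary Track overlap.

Demo Talk & Plenary Track, Demo Talk & Sponsor Block, Fireside Session & Sponsor Block, Fireside Session & Workshop Session, Invited Slot & Poster Slot, Lightning Q&A & Workshop Session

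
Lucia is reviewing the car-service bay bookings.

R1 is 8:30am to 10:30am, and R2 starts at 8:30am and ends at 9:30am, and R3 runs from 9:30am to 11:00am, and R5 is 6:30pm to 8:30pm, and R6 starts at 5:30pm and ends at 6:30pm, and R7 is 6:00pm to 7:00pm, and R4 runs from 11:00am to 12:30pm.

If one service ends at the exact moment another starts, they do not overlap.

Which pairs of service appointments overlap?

Sorted by start: R1, R2, R3, R4, R6, R7, R5.
R2 starts before R1 ends → R1 and R2 overlap.
R3 starts before R1 ends → R1 and R3 overlap.
R4 starts after R1 ends — done with R1.
R3 starts exactly when R2 ends (back-to-back, no overlap) — done with R2.
R4 starts exactly when R3 ends (back-to-back, no overlap) — done with R3.
R6 starts after R4 ends — done with R4.
R7 starts before R6 ends → R6 and R7 overlap.
R5 starts exactly when R6 ends (back-to-back, no overlap).
R5 starts before R7 ends → R7 and R5 overlap.

R1 & R2, R1 & R3, R5 & R7, R6 & R7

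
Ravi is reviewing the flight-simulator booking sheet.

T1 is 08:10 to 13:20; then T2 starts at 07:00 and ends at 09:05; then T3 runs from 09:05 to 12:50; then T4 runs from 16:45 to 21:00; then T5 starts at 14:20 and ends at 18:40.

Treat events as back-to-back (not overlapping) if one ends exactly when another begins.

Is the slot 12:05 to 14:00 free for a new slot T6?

No — it overlaps T1, T3

T2: ends 09:05 at or before T6 starts 12:05 → clear.
T1: starts 08:10 before T6 ends 14:00, and ends 13:20 after T6 starts 12:05 → overlap.
T3: starts 09:05 before T6 ends 14:00, and ends 12:50 after T6 starts 12:05 → overlap.
T5: starts 14:20 at or after T6 ends 14:00 → clear.
T4: starts 16:45 at or after T6 ends 14:00 → clear.
T6 overlaps T1, T3.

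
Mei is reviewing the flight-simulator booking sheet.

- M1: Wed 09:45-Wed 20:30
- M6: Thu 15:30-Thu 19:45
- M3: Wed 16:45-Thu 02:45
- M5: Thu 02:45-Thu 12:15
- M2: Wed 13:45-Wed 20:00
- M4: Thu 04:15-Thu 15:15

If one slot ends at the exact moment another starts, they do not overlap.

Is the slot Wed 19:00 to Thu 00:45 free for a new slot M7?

M1: starts Wed 09:45 before M7 ends Thu 00:45, and ends Wed 20:30 after M7 starts Wed 19:00 → overlap.
M2: starts Wed 13:45 before M7 ends Thu 00:45, and ends Wed 20:00 after M7 starts Wed 19:00 → overlap.
M3: starts Wed 16:45 before M7 ends Thu 00:45, and ends Thu 02:45 after M7 starts Wed 19:00 → overlap.
M5: starts Thu 02:45 at or after M7 ends Thu 00:45 → clear.
M4: starts Thu 04:15 at or after M7 ends Thu 00:45 → clear.
M6: starts Thu 15:30 at or after M7 ends Thu 00:45 → clear.
M7 overlaps M1, M2, M3.

No — it overlaps M1, M2, M3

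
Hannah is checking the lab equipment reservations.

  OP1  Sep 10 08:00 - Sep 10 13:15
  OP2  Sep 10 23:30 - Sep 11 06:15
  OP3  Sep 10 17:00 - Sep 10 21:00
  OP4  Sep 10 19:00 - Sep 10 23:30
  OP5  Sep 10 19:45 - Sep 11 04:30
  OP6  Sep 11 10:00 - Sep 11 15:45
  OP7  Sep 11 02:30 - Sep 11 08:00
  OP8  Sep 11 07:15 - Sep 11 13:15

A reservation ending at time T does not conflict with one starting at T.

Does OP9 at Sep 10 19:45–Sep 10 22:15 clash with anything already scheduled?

OP1: ends Sep 10 13:15 at or before OP9 starts Sep 10 19:45 → clear.
OP3: starts Sep 10 17:00 before OP9 ends Sep 10 22:15, and ends Sep 10 21:00 after OP9 starts Sep 10 19:45 → overlap.
OP4: starts Sep 10 19:00 before OP9 ends Sep 10 22:15, and ends Sep 10 23:30 after OP9 starts Sep 10 19:45 → overlap.
OP5: starts Sep 10 19:45 before OP9 ends Sep 10 22:15, and ends Sep 11 04:30 after OP9 starts Sep 10 19:45 → overlap.
OP2: starts Sep 10 23:30 at or after OP9 ends Sep 10 22:15 → clear.
OP7: starts Sep 11 02:30 at or after OP9 ends Sep 10 22:15 → clear.
OP8: starts Sep 11 07:15 at or after OP9 ends Sep 10 22:15 → clear.
OP6: starts Sep 11 10:00 at or after OP9 ends Sep 10 22:15 → clear.
OP9 overlaps OP3, OP4, OP5.

Yes — it overlaps OP3, OP4, OP5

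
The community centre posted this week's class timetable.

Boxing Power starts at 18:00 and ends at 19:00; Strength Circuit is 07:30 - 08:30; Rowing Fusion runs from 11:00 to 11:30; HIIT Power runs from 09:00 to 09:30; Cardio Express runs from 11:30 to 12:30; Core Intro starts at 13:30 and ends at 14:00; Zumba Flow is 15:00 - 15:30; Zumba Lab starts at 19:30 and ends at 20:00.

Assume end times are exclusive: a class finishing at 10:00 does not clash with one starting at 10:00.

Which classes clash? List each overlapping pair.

no conflicts

Check each pair: they overlap iff neither finishes before the other starts.
Sorted by start: Strength Circuit, HIIT Power, Rowing Fusion, Cardio Express, Core Intro, Zumba Flow, Boxing Power, Zumba Lab.
HIIT Power starts after Strength Circuit ends — done with Strength Circuit.
Rowing Fusion starts after HIIT Power ends — done with HIIT Power.
Cardio Express starts exactly when Rowing Fusion ends (back-to-back, no overlap) — done with Rowing Fusion.
Core Intro starts after Cardio Express ends — done with Cardio Express.
Zumba Flow starts after Core Intro ends — done with Core Intro.
Boxing Power starts after Zumba Flow ends — done with Zumba Flow.
Zumba Lab starts after Boxing Power ends.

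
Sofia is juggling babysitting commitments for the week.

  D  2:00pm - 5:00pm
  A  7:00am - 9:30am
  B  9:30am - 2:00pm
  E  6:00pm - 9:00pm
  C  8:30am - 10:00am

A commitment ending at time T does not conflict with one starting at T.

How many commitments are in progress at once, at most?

2

Sweep the timeline, counting +1 at each start and −1 at each end (ends before starts at a tie):
7:00am start A → 1
8:30am start C → 2
9:30am end A → 1
9:30am start B → 2
10:00am end C → 1
2:00pm end B → 0
2:00pm start D → 1
5:00pm end D → 0
6:00pm start E → 1
9:00pm end E → 0
Peak is 2, at 8:30am (A, C).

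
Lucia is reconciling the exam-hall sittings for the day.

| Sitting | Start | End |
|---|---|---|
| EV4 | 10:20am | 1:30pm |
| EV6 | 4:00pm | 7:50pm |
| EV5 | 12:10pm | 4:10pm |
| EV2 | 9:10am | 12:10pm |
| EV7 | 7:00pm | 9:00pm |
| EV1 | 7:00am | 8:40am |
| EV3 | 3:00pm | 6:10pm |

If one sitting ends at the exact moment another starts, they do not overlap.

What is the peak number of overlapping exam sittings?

3

Walk through starts and ends in time order (an end at T is processed before a start at T):
7:00am start EV1 → 1
8:40am end EV1 → 0
9:10am start EV2 → 1
10:20am start EV4 → 2
12:10pm end EV2 → 1
12:10pm start EV5 → 2
1:30pm end EV4 → 1
3:00pm start EV3 → 2
4:00pm start EV6 → 3
4:10pm end EV5 → 2
6:10pm end EV3 → 1
7:00pm start EV7 → 2
7:50pm end EV6 → 1
9:00pm end EV7 → 0
Peak is 3, at 4:00pm (EV3, EV5, EV6).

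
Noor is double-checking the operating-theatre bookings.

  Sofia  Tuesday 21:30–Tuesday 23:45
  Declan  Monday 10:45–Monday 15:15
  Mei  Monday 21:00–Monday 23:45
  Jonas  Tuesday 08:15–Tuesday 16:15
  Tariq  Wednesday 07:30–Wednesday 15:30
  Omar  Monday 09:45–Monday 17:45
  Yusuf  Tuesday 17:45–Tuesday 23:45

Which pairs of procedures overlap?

Sorted by start: Omar, Declan, Mei, Jonas, Yusuf, Sofia, Tariq.
Declan starts before Omar ends → Omar and Declan overlap.
Mei starts after Omar ends, so Omar has no further overlaps.
Mei starts after Declan ends, so Declan has no further overlaps.
Jonas starts after Mei ends, so Mei has no further overlaps.
Yusuf starts after Jonas ends, so Jonas has no further overlaps.
Sofia starts before Yusuf ends → Yusuf and Sofia overlap.
Tariq starts after Yusuf ends.
Tariq starts after Sofia ends.

Declan & Omar, Sofia & Yusuf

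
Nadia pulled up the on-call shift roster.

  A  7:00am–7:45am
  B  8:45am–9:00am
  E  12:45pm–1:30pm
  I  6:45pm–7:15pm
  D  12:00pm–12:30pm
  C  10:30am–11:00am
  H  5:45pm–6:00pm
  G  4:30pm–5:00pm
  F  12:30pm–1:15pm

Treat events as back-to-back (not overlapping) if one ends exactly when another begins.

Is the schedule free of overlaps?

No

Sorted by start: A, B, C, D, F, E, G, H, I.
B starts after A ends, so A has no further overlaps.
C starts after B ends, so B has no further overlaps.
D starts after C ends, so C has no further overlaps.
F starts exactly when D ends (back-to-back, no overlap), so D has no further overlaps.
E starts before F ends → F and E overlap.
That's a conflict, so the schedule is not conflict-free.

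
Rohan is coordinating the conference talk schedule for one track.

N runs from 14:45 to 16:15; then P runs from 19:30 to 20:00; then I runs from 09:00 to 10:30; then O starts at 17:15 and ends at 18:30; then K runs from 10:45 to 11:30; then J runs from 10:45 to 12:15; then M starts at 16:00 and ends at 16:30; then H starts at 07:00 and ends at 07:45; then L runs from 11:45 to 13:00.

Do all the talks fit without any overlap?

Check each pair: they overlap iff neither finishes before the other starts.
Sorted by start: H, I, J, K, L, N, M, O, P.
I starts after H ends, so nothing later overlaps H either.
J starts after I ends, so nothing later overlaps I either.
K starts before J ends → J and K overlap.
That's a conflict, so the schedule is not conflict-free.

No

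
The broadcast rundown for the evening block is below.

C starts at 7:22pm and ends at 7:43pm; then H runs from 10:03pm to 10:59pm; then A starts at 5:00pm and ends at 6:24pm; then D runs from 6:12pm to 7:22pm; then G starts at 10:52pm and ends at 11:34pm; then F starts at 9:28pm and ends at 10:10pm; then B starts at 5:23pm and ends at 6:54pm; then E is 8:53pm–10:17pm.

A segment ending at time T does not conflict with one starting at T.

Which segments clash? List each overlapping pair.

A & B, A & D, B & D, E & F, E & H, F & H, G & H

Sorted by start: A, B, D, C, E, F, H, G.
B starts before A ends → A and B overlap.
D starts before A ends → A and D overlap.
C starts after A ends, so nothing later overlaps A either.
D starts before B ends → B and D overlap.
C starts after B ends, so nothing later overlaps B either.
C starts exactly when D ends (back-to-back, no overlap), so nothing later overlaps D either.
E starts after C ends, so nothing later overlaps C either.
F starts before E ends → E and F overlap.
H starts before E ends → E and H overlap.
G starts after E ends.
H starts before F ends → F and H overlap.
G starts after F ends.
G starts before H ends → H and G overlap.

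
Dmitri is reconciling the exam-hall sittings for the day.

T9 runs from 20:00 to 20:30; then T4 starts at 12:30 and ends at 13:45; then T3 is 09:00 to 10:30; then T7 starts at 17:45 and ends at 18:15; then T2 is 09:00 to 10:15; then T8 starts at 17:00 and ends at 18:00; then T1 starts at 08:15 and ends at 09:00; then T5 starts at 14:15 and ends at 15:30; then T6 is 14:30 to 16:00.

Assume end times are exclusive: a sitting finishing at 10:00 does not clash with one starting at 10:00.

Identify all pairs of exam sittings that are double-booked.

T2 & T3, T5 & T6, T7 & T8

Sorted by start: T1, T2, T3, T4, T5, T6, T8, T7, T9.
T2 starts exactly when T1 ends (back-to-back, no overlap); T1 is clear from here.
T3 starts before T2 ends → T2 and T3 overlap.
T4 starts after T2 ends; T2 is clear from here.
T4 starts after T3 ends; T3 is clear from here.
T5 starts after T4 ends; T4 is clear from here.
T6 starts before T5 ends → T5 and T6 overlap.
T8 starts after T5 ends; T5 is clear from here.
T8 starts after T6 ends; T6 is clear from here.
T7 starts before T8 ends → T8 and T7 overlap.
T9 starts after T8 ends.
T9 starts after T7 ends.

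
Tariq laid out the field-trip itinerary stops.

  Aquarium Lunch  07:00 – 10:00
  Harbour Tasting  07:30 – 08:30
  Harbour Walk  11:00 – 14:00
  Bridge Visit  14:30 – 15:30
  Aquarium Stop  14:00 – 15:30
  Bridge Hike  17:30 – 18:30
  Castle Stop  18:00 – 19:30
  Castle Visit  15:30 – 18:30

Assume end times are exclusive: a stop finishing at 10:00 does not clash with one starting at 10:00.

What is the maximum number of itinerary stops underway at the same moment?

Sweep the timeline, counting +1 at each start and −1 at each end (ends before starts at a tie):
07:00 start Aquarium Lunch → 1
07:30 start Harbour Tasting → 2
08:30 end Harbour Tasting → 1
10:00 end Aquarium Lunch → 0
11:00 start Harbour Walk → 1
14:00 end Harbour Walk → 0
14:00 start Aquarium Stop → 1
14:30 start Bridge Visit → 2
15:30 end Aquarium Stop → 1
15:30 end Bridge Visit → 0
15:30 start Castle Visit → 1
17:30 start Bridge Hike → 2
18:00 start Castle Stop → 3
18:30 end Bridge Hike → 2
18:30 end Castle Visit → 1
19:30 end Castle Stop → 0
Peak is 3, at 18:00 (Bridge Hike, Castle Stop, Castle Visit).

3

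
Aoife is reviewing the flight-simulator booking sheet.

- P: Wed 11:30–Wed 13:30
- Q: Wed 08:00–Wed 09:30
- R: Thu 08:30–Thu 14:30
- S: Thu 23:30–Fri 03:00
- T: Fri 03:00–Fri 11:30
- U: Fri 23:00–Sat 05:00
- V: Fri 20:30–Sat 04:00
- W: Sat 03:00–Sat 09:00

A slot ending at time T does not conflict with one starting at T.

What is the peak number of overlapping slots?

Walk through starts and ends in time order (an end at T is processed before a start at T):
Wed 08:00 start Q → 1
Wed 09:30 end Q → 0
Wed 11:30 start P → 1
Wed 13:30 end P → 0
Thu 08:30 start R → 1
Thu 14:30 end R → 0
Thu 23:30 start S → 1
Fri 03:00 end S → 0
Fri 03:00 start T → 1
Fri 11:30 end T → 0
Fri 20:30 start V → 1
Fri 23:00 start U → 2
Sat 03:00 start W → 3
Sat 04:00 end V → 2
Sat 05:00 end U → 1
Sat 09:00 end W → 0
Peak is 3, at Sat 03:00 (U, V, W).

3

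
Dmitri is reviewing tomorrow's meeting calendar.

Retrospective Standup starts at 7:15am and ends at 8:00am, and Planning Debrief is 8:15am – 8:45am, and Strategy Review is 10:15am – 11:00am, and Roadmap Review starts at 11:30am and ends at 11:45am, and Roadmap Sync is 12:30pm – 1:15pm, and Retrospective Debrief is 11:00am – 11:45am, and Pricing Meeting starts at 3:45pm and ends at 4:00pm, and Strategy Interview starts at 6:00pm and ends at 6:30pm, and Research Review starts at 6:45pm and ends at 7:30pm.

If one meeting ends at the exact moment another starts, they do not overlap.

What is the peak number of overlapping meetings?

2

Walk through starts and ends in time order (an end at T is processed before a start at T):
7:15am start Retrospective Standup → 1
8:00am end Retrospective Standup → 0
8:15am start Planning Debrief → 1
8:45am end Planning Debrief → 0
10:15am start Strategy Review → 1
11:00am end Strategy Review → 0
11:00am start Retrospective Debrief → 1
11:30am start Roadmap Review → 2
11:45am end Retrospective Debrief → 1
11:45am end Roadmap Review → 0
12:30pm start Roadmap Sync → 1
1:15pm end Roadmap Sync → 0
3:45pm start Pricing Meeting → 1
4:00pm end Pricing Meeting → 0
6:00pm start Strategy Interview → 1
6:30pm end Strategy Interview → 0
6:45pm start Research Review → 1
7:30pm end Research Review → 0
Peak is 2, at 11:30am (Retrospective Debrief, Roadmap Review).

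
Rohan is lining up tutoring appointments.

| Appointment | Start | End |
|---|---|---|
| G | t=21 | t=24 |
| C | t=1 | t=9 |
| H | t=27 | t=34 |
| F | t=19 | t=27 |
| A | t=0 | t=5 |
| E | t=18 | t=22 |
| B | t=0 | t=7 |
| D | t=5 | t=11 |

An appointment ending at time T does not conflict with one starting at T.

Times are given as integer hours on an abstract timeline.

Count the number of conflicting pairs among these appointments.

8

Check each pair: they overlap iff neither finishes before the other starts.
Sorted by start: A, B, C, D, E, F, G, H.
B starts before A ends → A and B overlap.
C starts before A ends → A and C overlap.
D starts exactly when A ends (back-to-back, no overlap), so nothing later overlaps A either.
C starts before B ends → B and C overlap.
D starts before B ends → B and D overlap.
E starts after B ends, so nothing later overlaps B either.
D starts before C ends → C and D overlap.
E starts after C ends, so nothing later overlaps C either.
E starts after D ends, so nothing later overlaps D either.
F starts before E ends → E and F overlap.
G starts before E ends → E and G overlap.
H starts after E ends.
G starts before F ends → F and G overlap.
H starts exactly when F ends (back-to-back, no overlap).
H starts after G ends.
Overlapping pairs: A & B, A & C, B & C, B & D, C & D, E & F, E & G, F & G — 8 in total.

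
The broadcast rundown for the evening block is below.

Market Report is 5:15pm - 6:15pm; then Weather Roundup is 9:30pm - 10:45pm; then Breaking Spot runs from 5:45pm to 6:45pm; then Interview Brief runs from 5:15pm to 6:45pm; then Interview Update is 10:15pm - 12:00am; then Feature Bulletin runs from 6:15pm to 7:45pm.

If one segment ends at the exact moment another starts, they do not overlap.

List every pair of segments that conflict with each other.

Check each pair: they overlap iff neither finishes before the other starts.
Sorted by start: Interview Brief, Market Report, Breaking Spot, Feature Bulletin, Weather Roundup, Interview Update.
Market Report starts before Interview Brief ends → Interview Brief and Market Report overlap.
Breaking Spot starts before Interview Brief ends → Interview Brief and Breaking Spot overlap.
Feature Bulletin starts before Interview Brief ends → Interview Brief and Feature Bulletin overlap.
Weather Roundup starts after Interview Brief ends, so Interview Brief has no further overlaps.
Breaking Spot starts before Market Report ends → Market Report and Breaking Spot overlap.
Feature Bulletin starts exactly when Market Report ends (back-to-back, no overlap), so Market Report has no further overlaps.
Feature Bulletin starts before Breaking Spot ends → Breaking Spot and Feature Bulletin overlap.
Weather Roundup starts after Breaking Spot ends, so Breaking Spot has no further overlaps.
Weather Roundup starts after Feature Bulletin ends, so Feature Bulletin has no further overlaps.
Interview Update starts before Weather Roundup ends → Weather Roundup and Interview Update overlap.

Breaking Spot & Feature Bulletin, Breaking Spot & Interview Brief, Breaking Spot & Market Report, Feature Bulletin & Interview Brief, Interview Brief & Market Report, Interview Update & Weather Roundup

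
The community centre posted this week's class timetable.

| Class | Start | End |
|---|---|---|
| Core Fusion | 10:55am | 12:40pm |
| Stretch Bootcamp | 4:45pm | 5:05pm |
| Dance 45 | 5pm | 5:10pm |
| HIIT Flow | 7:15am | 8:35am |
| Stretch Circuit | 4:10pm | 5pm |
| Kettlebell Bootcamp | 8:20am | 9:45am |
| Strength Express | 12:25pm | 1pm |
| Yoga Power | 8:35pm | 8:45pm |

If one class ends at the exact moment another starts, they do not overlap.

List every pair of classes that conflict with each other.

Core Fusion & Strength Express, Dance 45 & Stretch Bootcamp, HIIT Flow & Kettlebell Bootcamp, Stretch Bootcamp & Stretch Circuit

Sorted by start: HIIT Flow, Kettlebell Bootcamp, Core Fusion, Strength Express, Stretch Circuit, Stretch Bootcamp, Dance 45, Yoga Power.
Kettlebell Bootcamp starts before HIIT Flow ends → HIIT Flow and Kettlebell Bootcamp overlap.
Core Fusion starts after HIIT Flow ends — done with HIIT Flow.
Core Fusion starts after Kettlebell Bootcamp ends — done with Kettlebell Bootcamp.
Strength Express starts before Core Fusion ends → Core Fusion and Strength Express overlap.
Stretch Circuit starts after Core Fusion ends — done with Core Fusion.
Stretch Circuit starts after Strength Express ends — done with Strength Express.
Stretch Bootcamp starts before Stretch Circuit ends → Stretch Circuit and Stretch Bootcamp overlap.
Dance 45 starts exactly when Stretch Circuit ends (back-to-back, no overlap) — done with Stretch Circuit.
Dance 45 starts before Stretch Bootcamp ends → Stretch Bootcamp and Dance 45 overlap.
Yoga Power starts after Stretch Bootcamp ends.
Yoga Power starts after Dance 45 ends.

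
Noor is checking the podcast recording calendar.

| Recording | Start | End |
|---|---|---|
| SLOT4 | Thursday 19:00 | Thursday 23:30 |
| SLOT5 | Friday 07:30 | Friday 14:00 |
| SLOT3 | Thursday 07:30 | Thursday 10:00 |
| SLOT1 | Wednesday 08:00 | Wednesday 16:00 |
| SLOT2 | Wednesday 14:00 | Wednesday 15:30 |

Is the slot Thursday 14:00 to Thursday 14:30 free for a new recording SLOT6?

Yes — the slot is free

SLOT1: ends Wednesday 16:00 at or before SLOT6 starts Thursday 14:00 → clear.
SLOT2: ends Wednesday 15:30 at or before SLOT6 starts Thursday 14:00 → clear.
SLOT3: ends Thursday 10:00 at or before SLOT6 starts Thursday 14:00 → clear.
SLOT4: starts Thursday 19:00 at or after SLOT6 ends Thursday 14:30 → clear.
SLOT5: starts Friday 07:30 at or after SLOT6 ends Thursday 14:30 → clear.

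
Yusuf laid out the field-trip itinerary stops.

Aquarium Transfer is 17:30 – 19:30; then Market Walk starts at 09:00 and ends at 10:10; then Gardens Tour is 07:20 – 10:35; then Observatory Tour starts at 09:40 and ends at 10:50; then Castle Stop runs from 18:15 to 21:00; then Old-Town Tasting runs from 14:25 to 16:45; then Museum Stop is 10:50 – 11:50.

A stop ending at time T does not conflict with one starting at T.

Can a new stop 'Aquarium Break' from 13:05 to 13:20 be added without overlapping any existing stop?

Gardens Tour: ends 10:35 at or before Aquarium Break starts 13:05 → clear.
Market Walk: ends 10:10 at or before Aquarium Break starts 13:05 → clear.
Observatory Tour: ends 10:50 at or before Aquarium Break starts 13:05 → clear.
Museum Stop: ends 11:50 at or before Aquarium Break starts 13:05 → clear.
Old-Town Tasting: starts 14:25 at or after Aquarium Break ends 13:20 → clear.
Aquarium Transfer: starts 17:30 at or after Aquarium Break ends 13:20 → clear.
Castle Stop: starts 18:15 at or after Aquarium Break ends 13:20 → clear.

Yes — the slot is free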